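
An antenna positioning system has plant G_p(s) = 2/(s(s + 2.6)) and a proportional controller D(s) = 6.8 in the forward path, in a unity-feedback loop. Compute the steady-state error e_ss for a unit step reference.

The open loop D(s)G_p(s) has a pole at the origin (type 1), so the static position error constant is infinite and e_ss = 1/(1+∞) = 0.

0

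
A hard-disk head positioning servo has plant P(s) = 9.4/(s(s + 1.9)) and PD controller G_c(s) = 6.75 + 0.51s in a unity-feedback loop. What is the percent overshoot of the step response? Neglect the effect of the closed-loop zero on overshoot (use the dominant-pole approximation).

23.3%

Forward path: (6.75 + 0.51s)·9.4/(s(s+1.9)). The closed-loop characteristic equation is s² + (1.9 + 9.4·0.51)s + 9.4·6.75 = 0.
That is s² + 6.694s + 63.45 = 0, so ω_n = 7.966 rad/s and ζ = 6.694/(2·7.966) = 0.4202.
%OS = 100·exp(−πζ/√(1−ζ²)) = 23.3%.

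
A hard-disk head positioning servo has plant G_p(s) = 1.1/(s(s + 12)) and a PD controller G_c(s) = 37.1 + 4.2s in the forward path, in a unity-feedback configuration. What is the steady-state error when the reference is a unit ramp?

The loop has one pole at the origin (type 1). Velocity error constant K_v = lim_{s→0} s·G_c(s)G_p(s) = 37.1·1.1/12 = 3.401.
Steady-state error to a unit ramp: e_ss = 1/K_v = 0.294.

0.294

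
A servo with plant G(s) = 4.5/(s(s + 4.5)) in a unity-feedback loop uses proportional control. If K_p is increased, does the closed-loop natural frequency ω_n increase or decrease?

increase

ω_n = √(4.5·K_p), which grows with K_p.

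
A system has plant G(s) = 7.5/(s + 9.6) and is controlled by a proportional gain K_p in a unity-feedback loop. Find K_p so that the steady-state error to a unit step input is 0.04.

K_p = 30.7

For a type-0 loop with proportional control, e_ss = 1/(1 + K_p·G(0)).
G(0) = 0.7812. Require 1/(1 + K_p·0.7812) = 0.04, so 1 + 0.7812·K_p = 25.
K_p = (25 − 1)/0.7812 = 30.7.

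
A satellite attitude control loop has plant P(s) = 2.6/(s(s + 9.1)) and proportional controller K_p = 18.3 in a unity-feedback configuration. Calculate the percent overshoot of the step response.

6.35%

Closed-loop characteristic equation: s² + 9.1s + 47.58 = 0, so ω_n = 6.898 rad/s and ζ = 9.1/(2·6.898) = 0.6596.
%OS = 100·exp(−πζ/√(1−ζ²)) = 100·exp(−π·0.6596/√0.5649) = 6.35%.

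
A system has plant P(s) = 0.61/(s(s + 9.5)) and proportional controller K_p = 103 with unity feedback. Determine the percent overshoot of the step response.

9.52%

The closed-loop denominator s² + 9.5s + 62.83 gives ω_n = √62.83 = 7.927 and ζ = 9.5/(2ω_n) = 0.5993.
%OS = 100·exp(−πζ/√(1−ζ²)) = 100·exp(−π·0.5993/√0.6409) = 9.52%.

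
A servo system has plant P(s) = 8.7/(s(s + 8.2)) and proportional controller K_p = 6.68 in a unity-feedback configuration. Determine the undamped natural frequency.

With unity feedback the closed-loop characteristic equation is s² + 8.2s + 6.68·8.7 = s² + 8.2s + 58.12 = 0.
So ω_n² = 58.12 ⇒ ω_n = 7.623 rad/s, and ζ = 8.2/(2ω_n) = 0.538.

ω_n = 7.62 rad/s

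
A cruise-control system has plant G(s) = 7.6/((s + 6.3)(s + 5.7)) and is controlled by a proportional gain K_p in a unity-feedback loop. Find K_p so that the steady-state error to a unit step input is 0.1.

K_p = 42.5

The loop is type 0, so e_ss(step) = 1/(1 + K_pos) with K_pos = K_p·G(0).
G(0) = 0.2116. Require 1/(1 + K_p·0.2116) = 0.1, so 1 + 0.2116·K_p = 10.
K_p = (10 − 1)/0.2116 = 42.5.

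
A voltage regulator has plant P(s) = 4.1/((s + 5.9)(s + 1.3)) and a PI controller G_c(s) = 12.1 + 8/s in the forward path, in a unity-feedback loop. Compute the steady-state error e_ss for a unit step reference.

The open loop G_c(s)P(s) has a pole at the origin (type 1), so the static position error constant is infinite and e_ss = 1/(1+∞) = 0.

0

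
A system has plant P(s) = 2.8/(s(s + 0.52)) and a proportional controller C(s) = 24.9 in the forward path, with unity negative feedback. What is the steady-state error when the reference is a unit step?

The open loop C(s)P(s) has a pole at the origin (type 1), so the static position error constant is infinite and e_ss = 1/(1+∞) = 0.

0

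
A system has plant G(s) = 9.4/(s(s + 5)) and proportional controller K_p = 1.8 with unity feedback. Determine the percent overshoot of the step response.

The closed-loop denominator s² + 5s + 16.92 gives ω_n = √16.92 = 4.113 and ζ = 5/(2ω_n) = 0.6078.
%OS = 100·exp(−πζ/√(1−ζ²)) = 100·exp(−π·0.6078/√0.6306) = 9.03%.

9.03%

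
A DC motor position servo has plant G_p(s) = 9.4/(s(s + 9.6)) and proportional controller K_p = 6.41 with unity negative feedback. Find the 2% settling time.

Closed-loop characteristic equation: s² + 9.6s + 60.25 = 0, so ω_n = 7.762 rad/s and ζ = 9.6/(2·7.762) = 0.6184.
2% settling time T_s ≈ 4/(ζω_n) = 4/4.8 = 0.833 s.

T_s ≈ 0.833 s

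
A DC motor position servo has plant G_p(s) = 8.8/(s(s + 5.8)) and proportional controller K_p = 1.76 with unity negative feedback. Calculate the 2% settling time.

T_s ≈ 1.38 s

From 1 + K_pG_p(s) = 0: s² + 5.8s + 15.49 = 0 ⇒ ω_n = 3.935, ζ = 0.7369.
2% settling time T_s ≈ 4/(ζω_n) = 4/2.9 = 1.38 s.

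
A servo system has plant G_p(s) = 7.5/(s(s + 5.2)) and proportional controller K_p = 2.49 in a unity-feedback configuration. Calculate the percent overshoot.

Closed-loop characteristic equation: s² + 5.2s + 18.68 = 0, so ω_n = 4.321 rad/s and ζ = 5.2/(2·4.321) = 0.6016.
%OS = 100·exp(−πζ/√(1−ζ²)) = 100·exp(−π·0.6016/√0.638) = 9.38%.

9.38%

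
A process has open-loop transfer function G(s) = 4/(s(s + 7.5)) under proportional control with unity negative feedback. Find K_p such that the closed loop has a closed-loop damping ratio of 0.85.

Closed-loop characteristic equation: s² + 7.5s + K_p·4 = 0.
So ω_n = √(4K_p) and 2ζω_n = 7.5, giving ζ = 7.5/(2√(4K_p)).
Setting ζ = 0.85: √(4K_p) = 7.5/(2·0.85) = 4.412, so K_p = 19.46/4 = 4.87.

K_p = 4.87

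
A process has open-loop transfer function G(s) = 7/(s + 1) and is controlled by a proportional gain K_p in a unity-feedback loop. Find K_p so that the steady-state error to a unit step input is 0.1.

Steady-state error for a unit step on this type-0 loop is 1/(1 + K_p·G(0)).
G(0) = 7. Require 1/(1 + K_p·7) = 0.1, so 1 + 7·K_p = 10.
K_p = (10 − 1)/7 = 1.29.

K_p = 1.29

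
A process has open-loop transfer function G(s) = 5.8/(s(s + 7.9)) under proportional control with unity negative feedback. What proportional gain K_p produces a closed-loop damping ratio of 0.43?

K_p = 14.5

Closed-loop characteristic equation: s² + 7.9s + K_p·5.8 = 0.
So ω_n = √(5.8K_p) and 2ζω_n = 7.9, giving ζ = 7.9/(2√(5.8K_p)).
Setting ζ = 0.43: √(5.8K_p) = 7.9/(2·0.43) = 9.186, so K_p = 84.38/5.8 = 14.5.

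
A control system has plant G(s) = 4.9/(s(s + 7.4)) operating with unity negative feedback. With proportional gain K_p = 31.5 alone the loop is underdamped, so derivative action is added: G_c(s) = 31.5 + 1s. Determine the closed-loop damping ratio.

Forward path: (31.5 + 1s)·4.9/(s(s+7.4)). The closed-loop characteristic equation is s² + (7.4 + 4.9·1)s + 4.9·31.5 = 0.
That is s² + 12.3s + 154.4 = 0, so ω_n = 12.42 rad/s and ζ = 12.3/(2·12.42) = 0.495.

ζ = 0.495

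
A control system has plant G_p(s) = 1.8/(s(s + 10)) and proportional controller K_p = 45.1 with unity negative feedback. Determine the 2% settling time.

T_s ≈ 0.8 s

Closed-loop characteristic equation: s² + 10s + 81.18 = 0, so ω_n = 9.01 rad/s and ζ = 10/(2·9.01) = 0.5549.
2% settling time T_s ≈ 4/(ζω_n) = 4/5 = 0.8 s.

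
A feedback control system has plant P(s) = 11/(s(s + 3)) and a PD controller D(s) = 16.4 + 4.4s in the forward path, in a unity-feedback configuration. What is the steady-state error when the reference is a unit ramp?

0.0166

The loop has one pole at the origin (type 1). Velocity error constant K_v = lim_{s→0} s·D(s)P(s) = 16.4·11/3 = 60.13.
Steady-state error to a unit ramp: e_ss = 1/K_v = 0.0166.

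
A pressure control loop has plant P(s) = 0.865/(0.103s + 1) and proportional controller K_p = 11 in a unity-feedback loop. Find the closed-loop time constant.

Closed loop: T(s) = K_p·P/(1+K_p·P) = 9.515/(0.103s + 1 + 9.515), with pole at s = −(1 + 9.515)/0.103 = −102.1.
Closed-loop time constant τ = 1/102.1 = 0.0098 s.

τ = 0.0098 s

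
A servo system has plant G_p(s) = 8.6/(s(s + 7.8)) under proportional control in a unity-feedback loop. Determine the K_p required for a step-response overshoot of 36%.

From %OS = 100·exp(−πζ/√(1−ζ²)) = 36%, ζ = −ln(0.36)/√(π²+ln²(0.36)) = 0.3093.
Characteristic equation s² + 7.8s + 8.6K_p = 0 gives ζ = 7.8/(2√(8.6K_p)).
Setting ζ = 0.3093: √(8.6K_p) = 7.8/(2·0.3093) = 12.61, so K_p = 159/8.6 = 18.5.

K_p = 18.5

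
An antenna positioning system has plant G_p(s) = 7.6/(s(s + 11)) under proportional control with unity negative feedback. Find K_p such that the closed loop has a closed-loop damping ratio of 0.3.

Closed-loop characteristic equation: s² + 11s + K_p·7.6 = 0.
So ω_n = √(7.6K_p) and 2ζω_n = 11, giving ζ = 11/(2√(7.6K_p)).
Setting ζ = 0.3: √(7.6K_p) = 11/(2·0.3) = 18.33, so K_p = 336.1/7.6 = 44.2.

K_p = 44.2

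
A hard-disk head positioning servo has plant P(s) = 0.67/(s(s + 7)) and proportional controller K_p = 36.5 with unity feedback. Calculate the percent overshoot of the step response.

From 1 + K_pP(s) = 0: s² + 7s + 24.46 = 0 ⇒ ω_n = 4.945, ζ = 0.7078.
%OS = 100·exp(−πζ/√(1−ζ²)) = 100·exp(−π·0.7078/√0.4991) = 4.3%.

4.3%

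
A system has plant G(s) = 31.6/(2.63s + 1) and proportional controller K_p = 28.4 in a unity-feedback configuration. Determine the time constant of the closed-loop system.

Closed loop: T(s) = K_p·G/(1+K_p·G) = 897.4/(2.63s + 1 + 897.4), with pole at s = −(1 + 897.4)/2.63 = −341.6.
Closed-loop time constant τ = 1/341.6 = 0.00293 s.

τ = 0.00293 s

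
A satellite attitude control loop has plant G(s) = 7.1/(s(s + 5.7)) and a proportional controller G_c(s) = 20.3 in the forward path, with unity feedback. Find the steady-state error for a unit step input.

The open loop G_c(s)G(s) has a pole at the origin (type 1), so the static position error constant is infinite and e_ss = 1/(1+∞) = 0.

0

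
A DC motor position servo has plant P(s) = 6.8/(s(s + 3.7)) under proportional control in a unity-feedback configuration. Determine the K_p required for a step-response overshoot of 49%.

K_p = 10.3

From %OS = 100·exp(−πζ/√(1−ζ²)) = 49%, ζ = −ln(0.49)/√(π²+ln²(0.49)) = 0.2214.
Characteristic equation s² + 3.7s + 6.8K_p = 0 gives ζ = 3.7/(2√(6.8K_p)).
Setting ζ = 0.2214: √(6.8K_p) = 3.7/(2·0.2214) = 8.355, so K_p = 69.8/6.8 = 10.3.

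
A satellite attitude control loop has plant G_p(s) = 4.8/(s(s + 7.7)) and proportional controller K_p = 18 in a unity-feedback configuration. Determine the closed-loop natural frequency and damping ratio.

ω_n = 9.3 rad/s, ζ = 0.414

The closed-loop denominator is s(s+7.7) + 18·4.8 = s² + 7.7s + 86.4.
Matching s² + 2ζω_n s + ω_n²: ω_n = √86.4 = 9.295 rad/s and 2ζω_n = 7.7, so ζ = 7.7/(2·9.295) = 0.414.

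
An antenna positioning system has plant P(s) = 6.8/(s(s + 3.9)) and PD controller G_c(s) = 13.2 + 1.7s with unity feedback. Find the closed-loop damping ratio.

Forward path: (13.2 + 1.7s)·6.8/(s(s+3.9)). The closed-loop characteristic equation is s² + (3.9 + 6.8·1.7)s + 6.8·13.2 = 0.
That is s² + 15.46s + 89.76 = 0, so ω_n = 9.474 rad/s and ζ = 15.46/(2·9.474) = 0.8159.

ζ = 0.816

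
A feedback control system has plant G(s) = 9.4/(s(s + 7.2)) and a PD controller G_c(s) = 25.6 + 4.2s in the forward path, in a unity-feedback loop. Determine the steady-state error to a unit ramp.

The loop has one pole at the origin (type 1). Velocity error constant K_v = lim_{s→0} s·G_c(s)G(s) = 25.6·9.4/7.2 = 33.42.
Steady-state error to a unit ramp: e_ss = 1/K_v = 0.0299.

0.0299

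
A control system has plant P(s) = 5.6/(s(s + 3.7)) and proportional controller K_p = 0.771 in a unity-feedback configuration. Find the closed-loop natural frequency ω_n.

The closed-loop denominator is s(s+3.7) + 0.771·5.6 = s² + 3.7s + 4.318.
Matching s² + 2ζω_n s + ω_n²: ω_n = √4.318 = 2.078 rad/s and 2ζω_n = 3.7, so ζ = 3.7/(2·2.078) = 0.89.

ω_n = 2.08 rad/s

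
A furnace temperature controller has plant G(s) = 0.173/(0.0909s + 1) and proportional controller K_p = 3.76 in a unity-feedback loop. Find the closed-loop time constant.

Closed loop: T(s) = K_p·G/(1+K_p·G) = 0.6505/(0.0909s + 1 + 0.6505), with pole at s = −(1 + 0.6505)/0.0909 = −18.16.
Closed-loop time constant τ = 1/18.16 = 0.0551 s.

τ = 0.0551 s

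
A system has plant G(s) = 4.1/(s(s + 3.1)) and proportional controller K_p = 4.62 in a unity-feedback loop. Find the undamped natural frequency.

ω_n = 4.35 rad/s

The closed-loop denominator is s(s+3.1) + 4.62·4.1 = s² + 3.1s + 18.94.
Matching s² + 2ζω_n s + ω_n²: ω_n = √18.94 = 4.352 rad/s and 2ζω_n = 3.1, so ζ = 3.1/(2·4.352) = 0.356.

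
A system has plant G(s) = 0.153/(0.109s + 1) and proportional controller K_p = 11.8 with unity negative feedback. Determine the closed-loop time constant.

τ = 0.0389 s

Closed loop: T(s) = K_p·G/(1+K_p·G) = 1.805/(0.109s + 1 + 1.805), with pole at s = −(1 + 1.805)/0.109 = −25.74.
Closed-loop time constant τ = 1/25.74 = 0.0389 s.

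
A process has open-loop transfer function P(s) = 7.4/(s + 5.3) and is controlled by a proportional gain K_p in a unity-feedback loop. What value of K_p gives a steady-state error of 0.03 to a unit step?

K_p = 23.2

For a type-0 loop with proportional control, e_ss = 1/(1 + K_p·P(0)).
P(0) = 1.396. Require 1/(1 + K_p·1.396) = 0.03, so 1 + 1.396·K_p = 33.33.
K_p = (33.33 − 1)/1.396 = 23.2.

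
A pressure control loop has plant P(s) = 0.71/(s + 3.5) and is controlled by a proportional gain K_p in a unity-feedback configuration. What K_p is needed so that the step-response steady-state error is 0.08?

K_p = 56.7

For a type-0 loop with proportional control, e_ss = 1/(1 + K_p·P(0)).
P(0) = 0.2029. Require 1/(1 + K_p·0.2029) = 0.08, so 1 + 0.2029·K_p = 12.5.
K_p = (12.5 − 1)/0.2029 = 56.7.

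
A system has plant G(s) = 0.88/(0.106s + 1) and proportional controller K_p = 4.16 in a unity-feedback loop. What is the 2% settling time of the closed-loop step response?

T_s ≈ 0.091 s

Closed loop: T(s) = K_p·G/(1+K_p·G) = 3.661/(0.106s + 1 + 3.661), with pole at s = −(1 + 3.661)/0.106 = −43.97.
τ = 1/43.97 = 0.02274 s, so 2% settling time ≈ 4τ = 0.091 s.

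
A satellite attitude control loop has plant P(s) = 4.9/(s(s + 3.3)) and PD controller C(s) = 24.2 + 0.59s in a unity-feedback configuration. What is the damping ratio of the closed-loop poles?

ζ = 0.284

Forward path: (24.2 + 0.59s)·4.9/(s(s+3.3)). The closed-loop characteristic equation is s² + (3.3 + 4.9·0.59)s + 4.9·24.2 = 0.
That is s² + 6.191s + 118.6 = 0, so ω_n = 10.89 rad/s and ζ = 6.191/(2·10.89) = 0.2843.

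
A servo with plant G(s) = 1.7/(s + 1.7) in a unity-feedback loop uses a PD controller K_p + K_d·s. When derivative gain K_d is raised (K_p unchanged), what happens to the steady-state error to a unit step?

unchanged

At s = 0 the derivative term contributes nothing: C(0) = K_p regardless of K_d, so K_pos = K_p·G(0) and e_ss are unchanged.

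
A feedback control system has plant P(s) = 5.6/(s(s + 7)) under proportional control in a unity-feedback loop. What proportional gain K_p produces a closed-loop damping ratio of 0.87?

K_p = 2.89

Closed-loop characteristic equation: s² + 7s + K_p·5.6 = 0.
So ω_n = √(5.6K_p) and 2ζω_n = 7, giving ζ = 7/(2√(5.6K_p)).
Setting ζ = 0.87: √(5.6K_p) = 7/(2·0.87) = 4.023, so K_p = 16.18/5.6 = 2.89.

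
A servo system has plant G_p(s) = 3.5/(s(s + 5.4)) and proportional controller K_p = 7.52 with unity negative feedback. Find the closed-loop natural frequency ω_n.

1 + K_p·G_p(s) = 0 gives s² + 5.4s + 26.32 = 0.
So ω_n² = 26.32 ⇒ ω_n = 5.13 rad/s, and ζ = 5.4/(2ω_n) = 0.526.

ω_n = 5.13 rad/s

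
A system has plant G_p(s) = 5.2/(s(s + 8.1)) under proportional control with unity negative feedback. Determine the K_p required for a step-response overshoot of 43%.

K_p = 46.9

From %OS = 100·exp(−πζ/√(1−ζ²)) = 43%, ζ = −ln(0.43)/√(π²+ln²(0.43)) = 0.2594.
Characteristic equation s² + 8.1s + 5.2K_p = 0 gives ζ = 8.1/(2√(5.2K_p)).
Setting ζ = 0.2594: √(5.2K_p) = 8.1/(2·0.2594) = 15.61, so K_p = 243.7/5.2 = 46.9.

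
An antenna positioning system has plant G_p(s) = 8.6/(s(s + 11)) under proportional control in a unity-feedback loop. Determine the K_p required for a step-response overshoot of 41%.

K_p = 47.2

From %OS = 100·exp(−πζ/√(1−ζ²)) = 41%, ζ = −ln(0.41)/√(π²+ln²(0.41)) = 0.273.
Characteristic equation s² + 11s + 8.6K_p = 0 gives ζ = 11/(2√(8.6K_p)).
Setting ζ = 0.273: √(8.6K_p) = 11/(2·0.273) = 20.14, so K_p = 405.8/8.6 = 47.2.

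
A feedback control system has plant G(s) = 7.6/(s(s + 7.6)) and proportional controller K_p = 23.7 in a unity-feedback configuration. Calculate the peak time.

T_p = 0.244 s

The closed-loop denominator s² + 7.6s + 180.1 gives ω_n = √180.1 = 13.42 and ζ = 7.6/(2ω_n) = 0.2831.
Damped frequency ω_d = ω_n√(1−ζ²) = 12.87 rad/s, so peak time T_p = π/ω_d = 0.244 s.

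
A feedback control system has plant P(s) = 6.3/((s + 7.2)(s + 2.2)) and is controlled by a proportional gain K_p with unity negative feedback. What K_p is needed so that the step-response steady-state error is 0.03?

K_p = 81.3

The loop is type 0, so e_ss(step) = 1/(1 + K_pos) with K_pos = K_p·P(0).
P(0) = 0.3977. Require 1/(1 + K_p·0.3977) = 0.03, so 1 + 0.3977·K_p = 33.33.
K_p = (33.33 − 1)/0.3977 = 81.3.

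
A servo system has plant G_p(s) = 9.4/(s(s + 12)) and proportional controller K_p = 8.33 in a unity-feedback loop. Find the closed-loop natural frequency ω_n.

ω_n = 8.85 rad/s

1 + K_p·G_p(s) = 0 gives s² + 12s + 78.3 = 0.
Matching s² + 2ζω_n s + ω_n²: ω_n = √78.3 = 8.849 rad/s and 2ζω_n = 12, so ζ = 12/(2·8.849) = 0.678.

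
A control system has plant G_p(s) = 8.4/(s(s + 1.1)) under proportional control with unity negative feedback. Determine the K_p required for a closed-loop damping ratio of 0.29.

K_p = 0.428

Closed-loop characteristic equation: s² + 1.1s + K_p·8.4 = 0.
So ω_n = √(8.4K_p) and 2ζω_n = 1.1, giving ζ = 1.1/(2√(8.4K_p)).
Setting ζ = 0.29: √(8.4K_p) = 1.1/(2·0.29) = 1.897, so K_p = 3.597/8.4 = 0.428.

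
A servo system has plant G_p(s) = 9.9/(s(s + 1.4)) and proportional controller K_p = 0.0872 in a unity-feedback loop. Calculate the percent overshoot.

From 1 + K_pG_p(s) = 0: s² + 1.4s + 0.8633 = 0 ⇒ ω_n = 0.9291, ζ = 0.7534.
%OS = 100·exp(−πζ/√(1−ζ²)) = 100·exp(−π·0.7534/√0.4324) = 2.73%.

2.73%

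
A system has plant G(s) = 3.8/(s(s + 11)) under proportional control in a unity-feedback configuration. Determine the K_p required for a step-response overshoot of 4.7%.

K_p = 16.4

From %OS = 100·exp(−πζ/√(1−ζ²)) = 4.7%, ζ = −ln(0.047)/√(π²+ln²(0.047)) = 0.6975.
Characteristic equation s² + 11s + 3.8K_p = 0 gives ζ = 11/(2√(3.8K_p)).
Setting ζ = 0.6975: √(3.8K_p) = 11/(2·0.6975) = 7.886, so K_p = 62.18/3.8 = 16.4.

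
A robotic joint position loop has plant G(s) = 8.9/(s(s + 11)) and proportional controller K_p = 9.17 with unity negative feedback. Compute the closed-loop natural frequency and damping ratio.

The closed-loop denominator is s(s+11) + 9.17·8.9 = s² + 11s + 81.61.
Matching s² + 2ζω_n s + ω_n²: ω_n = √81.61 = 9.034 rad/s and 2ζω_n = 11, so ζ = 11/(2·9.034) = 0.609.

ω_n = 9.03 rad/s, ζ = 0.609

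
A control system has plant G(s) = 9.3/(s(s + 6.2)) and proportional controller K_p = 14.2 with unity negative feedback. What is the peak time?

From 1 + K_pG(s) = 0: s² + 6.2s + 132.1 = 0 ⇒ ω_n = 11.49, ζ = 0.2698.
Damped frequency ω_d = ω_n√(1−ζ²) = 11.07 rad/s, so peak time T_p = π/ω_d = 0.284 s.

T_p = 0.284 s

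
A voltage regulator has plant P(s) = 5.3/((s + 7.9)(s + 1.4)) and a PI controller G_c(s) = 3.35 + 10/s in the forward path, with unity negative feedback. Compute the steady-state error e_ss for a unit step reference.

The open loop G_c(s)P(s) has a pole at the origin (type 1), so the static position error constant is infinite and e_ss = 1/(1+∞) = 0.

0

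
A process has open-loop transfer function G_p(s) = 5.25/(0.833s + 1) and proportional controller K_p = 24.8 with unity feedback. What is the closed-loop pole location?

Closed loop: T(s) = K_p·G_p/(1+K_p·G_p) = 130.2/(0.833s + 1 + 130.2), with pole at s = −(1 + 130.2)/0.833 = −157.5.

s = -157.5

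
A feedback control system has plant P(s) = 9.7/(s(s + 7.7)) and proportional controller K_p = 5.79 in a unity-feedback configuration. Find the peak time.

T_p = 0.489 s

Closed-loop characteristic equation: s² + 7.7s + 56.16 = 0, so ω_n = 7.494 rad/s and ζ = 7.7/(2·7.494) = 0.5137.
Damped frequency ω_d = ω_n√(1−ζ²) = 6.43 rad/s, so peak time T_p = π/ω_d = 0.489 s.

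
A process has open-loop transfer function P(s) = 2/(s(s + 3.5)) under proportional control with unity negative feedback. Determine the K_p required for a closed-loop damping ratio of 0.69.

Closed-loop characteristic equation: s² + 3.5s + K_p·2 = 0.
So ω_n = √(2K_p) and 2ζω_n = 3.5, giving ζ = 3.5/(2√(2K_p)).
Setting ζ = 0.69: √(2K_p) = 3.5/(2·0.69) = 2.536, so K_p = 6.432/2 = 3.22.

K_p = 3.22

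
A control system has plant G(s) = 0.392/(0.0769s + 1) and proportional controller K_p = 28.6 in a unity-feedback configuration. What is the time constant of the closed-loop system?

Closed loop: T(s) = K_p·G/(1+K_p·G) = 11.21/(0.0769s + 1 + 11.21), with pole at s = −(1 + 11.21)/0.0769 = −158.8.
Closed-loop time constant τ = 1/158.8 = 0.0063 s.

τ = 0.0063 s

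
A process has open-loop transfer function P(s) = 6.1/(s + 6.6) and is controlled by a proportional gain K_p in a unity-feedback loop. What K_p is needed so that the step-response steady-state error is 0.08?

Steady-state error for a unit step on this type-0 loop is 1/(1 + K_p·P(0)).
P(0) = 0.9242. Require 1/(1 + K_p·0.9242) = 0.08, so 1 + 0.9242·K_p = 12.5.
K_p = (12.5 − 1)/0.9242 = 12.4.

K_p = 12.4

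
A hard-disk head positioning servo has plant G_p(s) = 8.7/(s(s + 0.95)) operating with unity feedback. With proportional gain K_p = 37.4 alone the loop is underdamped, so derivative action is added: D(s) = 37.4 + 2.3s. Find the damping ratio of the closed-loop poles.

Forward path: (37.4 + 2.3s)·8.7/(s(s+0.95)). The closed-loop characteristic equation is s² + (0.95 + 8.7·2.3)s + 8.7·37.4 = 0.
That is s² + 20.96s + 325.4 = 0, so ω_n = 18.04 rad/s and ζ = 20.96/(2·18.04) = 0.581.

ζ = 0.581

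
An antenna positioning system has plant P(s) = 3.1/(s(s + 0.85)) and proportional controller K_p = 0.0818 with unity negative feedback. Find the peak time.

From 1 + K_pP(s) = 0: s² + 0.85s + 0.2536 = 0 ⇒ ω_n = 0.5036, ζ = 0.844.
Damped frequency ω_d = ω_n√(1−ζ²) = 0.2701 rad/s, so peak time T_p = π/ω_d = 11.6 s.

T_p = 11.6 s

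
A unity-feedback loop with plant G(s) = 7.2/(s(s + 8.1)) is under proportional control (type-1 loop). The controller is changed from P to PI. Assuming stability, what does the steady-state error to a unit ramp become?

0

The integrator raises the loop to type 2, so K_v → ∞ and e_ss to a ramp is zero.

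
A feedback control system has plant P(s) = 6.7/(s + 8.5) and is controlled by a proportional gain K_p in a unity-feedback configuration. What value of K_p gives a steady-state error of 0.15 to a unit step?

The loop is type 0, so e_ss(step) = 1/(1 + K_pos) with K_pos = K_p·P(0).
P(0) = 0.7882. Require 1/(1 + K_p·0.7882) = 0.15, so 1 + 0.7882·K_p = 6.667.
K_p = (6.667 − 1)/0.7882 = 7.19.

K_p = 7.19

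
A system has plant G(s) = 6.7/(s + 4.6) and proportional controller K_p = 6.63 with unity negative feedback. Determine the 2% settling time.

T_s ≈ 0.0816 s

Closed-loop transfer function: T(s) = K_p·G(s)/(1 + K_p·G(s)) = 44.42/(s + 4.6 + 44.42) = 44.42/(s + 49.02).
Time constant τ = 1/49.02 = 0.0204 s, so the 2% settling time is about 4τ = 0.0816 s.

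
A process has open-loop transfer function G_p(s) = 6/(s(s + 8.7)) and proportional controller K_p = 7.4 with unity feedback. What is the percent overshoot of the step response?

6.67%

Closed-loop characteristic equation: s² + 8.7s + 44.4 = 0, so ω_n = 6.663 rad/s and ζ = 8.7/(2·6.663) = 0.6528.
%OS = 100·exp(−πζ/√(1−ζ²)) = 100·exp(−π·0.6528/√0.5738) = 6.67%.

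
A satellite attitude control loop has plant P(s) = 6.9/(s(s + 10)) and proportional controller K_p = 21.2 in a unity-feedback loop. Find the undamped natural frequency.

ω_n = 12.1 rad/s

With unity feedback the closed-loop characteristic equation is s² + 10s + 21.2·6.9 = s² + 10s + 146.3 = 0.
Matching s² + 2ζω_n s + ω_n²: ω_n = √146.3 = 12.09 rad/s and 2ζω_n = 10, so ζ = 10/(2·12.09) = 0.413.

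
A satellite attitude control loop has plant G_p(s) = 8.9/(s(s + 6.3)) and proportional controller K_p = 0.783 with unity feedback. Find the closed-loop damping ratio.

1 + K_p·G_p(s) = 0 gives s² + 6.3s + 6.969 = 0.
So ω_n² = 6.969 ⇒ ω_n = 2.64 rad/s, and ζ = 6.3/(2ω_n) = 1.19.

ζ = 1.19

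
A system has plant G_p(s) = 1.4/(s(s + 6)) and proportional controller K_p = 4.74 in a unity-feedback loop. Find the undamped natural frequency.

The closed-loop denominator is s(s+6) + 4.74·1.4 = s² + 6s + 6.636.
Matching s² + 2ζω_n s + ω_n²: ω_n = √6.636 = 2.576 rad/s and 2ζω_n = 6, so ζ = 6/(2·2.576) = 1.16.

ω_n = 2.58 rad/s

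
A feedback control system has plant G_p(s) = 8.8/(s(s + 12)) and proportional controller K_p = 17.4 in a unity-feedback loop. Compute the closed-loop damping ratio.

ζ = 0.485

1 + K_p·G_p(s) = 0 gives s² + 12s + 153.1 = 0.
So ω_n² = 153.1 ⇒ ω_n = 12.37 rad/s, and ζ = 12/(2ω_n) = 0.485.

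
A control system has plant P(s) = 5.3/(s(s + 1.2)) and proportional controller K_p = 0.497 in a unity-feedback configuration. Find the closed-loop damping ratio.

ζ = 0.37

The closed-loop denominator is s(s+1.2) + 0.497·5.3 = s² + 1.2s + 2.634.
So ω_n² = 2.634 ⇒ ω_n = 1.623 rad/s, and ζ = 1.2/(2ω_n) = 0.37.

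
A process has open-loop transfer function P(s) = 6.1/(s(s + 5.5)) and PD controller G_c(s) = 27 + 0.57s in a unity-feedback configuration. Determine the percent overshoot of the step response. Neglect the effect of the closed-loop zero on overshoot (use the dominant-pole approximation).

30.9%

Forward path: (27 + 0.57s)·6.1/(s(s+5.5)). The closed-loop characteristic equation is s² + (5.5 + 6.1·0.57)s + 6.1·27 = 0.
That is s² + 8.977s + 164.7 = 0, so ω_n = 12.83 rad/s and ζ = 8.977/(2·12.83) = 0.3497.
%OS = 100·exp(−πζ/√(1−ζ²)) = 30.9%.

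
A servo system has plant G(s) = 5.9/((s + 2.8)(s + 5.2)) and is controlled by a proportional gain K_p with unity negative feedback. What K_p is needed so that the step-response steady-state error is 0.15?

The loop is type 0, so e_ss(step) = 1/(1 + K_pos) with K_pos = K_p·G(0).
G(0) = 0.4052. Require 1/(1 + K_p·0.4052) = 0.15, so 1 + 0.4052·K_p = 6.667.
K_p = (6.667 − 1)/0.4052 = 14.

K_p = 14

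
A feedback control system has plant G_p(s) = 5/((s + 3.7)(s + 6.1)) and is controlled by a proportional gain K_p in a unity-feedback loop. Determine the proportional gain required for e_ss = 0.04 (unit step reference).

K_p = 108

For a type-0 loop with proportional control, e_ss = 1/(1 + K_p·G_p(0)).
G_p(0) = 0.2215. Require 1/(1 + K_p·0.2215) = 0.04, so 1 + 0.2215·K_p = 25.
K_p = (25 − 1)/0.2215 = 108.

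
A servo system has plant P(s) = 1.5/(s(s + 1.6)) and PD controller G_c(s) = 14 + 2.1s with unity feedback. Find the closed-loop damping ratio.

ζ = 0.518

Forward path: (14 + 2.1s)·1.5/(s(s+1.6)). The closed-loop characteristic equation is s² + (1.6 + 1.5·2.1)s + 1.5·14 = 0.
That is s² + 4.75s + 21 = 0, so ω_n = 4.583 rad/s and ζ = 4.75/(2·4.583) = 0.5183.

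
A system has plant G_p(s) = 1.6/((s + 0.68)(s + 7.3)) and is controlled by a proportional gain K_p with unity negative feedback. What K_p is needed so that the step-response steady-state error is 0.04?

K_p = 74.5

Steady-state error for a unit step on this type-0 loop is 1/(1 + K_p·G_p(0)).
G_p(0) = 0.3223. Require 1/(1 + K_p·0.3223) = 0.04, so 1 + 0.3223·K_p = 25.
K_p = (25 − 1)/0.3223 = 74.5.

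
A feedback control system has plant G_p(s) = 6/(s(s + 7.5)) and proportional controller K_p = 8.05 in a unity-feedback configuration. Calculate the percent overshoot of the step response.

13.4%

From 1 + K_pG_p(s) = 0: s² + 7.5s + 48.3 = 0 ⇒ ω_n = 6.95, ζ = 0.5396.
%OS = 100·exp(−πζ/√(1−ζ²)) = 100·exp(−π·0.5396/√0.7089) = 13.4%.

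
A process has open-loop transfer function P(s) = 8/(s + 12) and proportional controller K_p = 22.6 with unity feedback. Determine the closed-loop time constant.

τ = 0.00519 s

Closed-loop transfer function: T(s) = K_p·P(s)/(1 + K_p·P(s)) = 180.8/(s + 12 + 180.8) = 180.8/(s + 192.8).
Time constant τ = 1/192.8 = 0.00519 s.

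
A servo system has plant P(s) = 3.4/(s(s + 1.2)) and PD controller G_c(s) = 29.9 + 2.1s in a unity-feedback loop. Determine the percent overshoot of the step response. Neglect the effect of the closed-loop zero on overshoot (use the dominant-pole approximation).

24%

Forward path: (29.9 + 2.1s)·3.4/(s(s+1.2)). The closed-loop characteristic equation is s² + (1.2 + 3.4·2.1)s + 3.4·29.9 = 0.
That is s² + 8.34s + 101.7 = 0, so ω_n = 10.08 rad/s and ζ = 8.34/(2·10.08) = 0.4136.
%OS = 100·exp(−πζ/√(1−ζ²)) = 24%.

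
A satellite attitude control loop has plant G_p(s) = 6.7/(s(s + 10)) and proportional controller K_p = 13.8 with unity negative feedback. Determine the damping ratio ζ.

ζ = 0.52

The closed-loop denominator is s(s+10) + 13.8·6.7 = s² + 10s + 92.46.
Matching s² + 2ζω_n s + ω_n²: ω_n = √92.46 = 9.616 rad/s and 2ζω_n = 10, so ζ = 10/(2·9.616) = 0.52.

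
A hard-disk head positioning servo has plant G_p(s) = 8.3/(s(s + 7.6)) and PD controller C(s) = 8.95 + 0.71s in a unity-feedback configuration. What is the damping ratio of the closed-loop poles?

ζ = 0.783

Forward path: (8.95 + 0.71s)·8.3/(s(s+7.6)). The closed-loop characteristic equation is s² + (7.6 + 8.3·0.71)s + 8.3·8.95 = 0.
That is s² + 13.49s + 74.28 = 0, so ω_n = 8.619 rad/s and ζ = 13.49/(2·8.619) = 0.7828.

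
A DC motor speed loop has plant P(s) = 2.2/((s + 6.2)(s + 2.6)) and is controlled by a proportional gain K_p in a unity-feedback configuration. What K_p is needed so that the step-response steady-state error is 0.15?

The loop is type 0, so e_ss(step) = 1/(1 + K_pos) with K_pos = K_p·P(0).
P(0) = 0.1365. Require 1/(1 + K_p·0.1365) = 0.15, so 1 + 0.1365·K_p = 6.667.
K_p = (6.667 − 1)/0.1365 = 41.5.

K_p = 41.5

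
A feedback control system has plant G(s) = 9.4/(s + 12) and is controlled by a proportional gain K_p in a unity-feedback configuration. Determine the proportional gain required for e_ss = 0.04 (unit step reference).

K_p = 30.6

The loop is type 0, so e_ss(step) = 1/(1 + K_pos) with K_pos = K_p·G(0).
G(0) = 0.7833. Require 1/(1 + K_p·0.7833) = 0.04, so 1 + 0.7833·K_p = 25.
K_p = (25 − 1)/0.7833 = 30.6.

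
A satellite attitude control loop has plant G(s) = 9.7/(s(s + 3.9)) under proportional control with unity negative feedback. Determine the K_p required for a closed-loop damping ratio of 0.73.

Closed-loop characteristic equation: s² + 3.9s + K_p·9.7 = 0.
So ω_n = √(9.7K_p) and 2ζω_n = 3.9, giving ζ = 3.9/(2√(9.7K_p)).
Setting ζ = 0.73: √(9.7K_p) = 3.9/(2·0.73) = 2.671, so K_p = 7.135/9.7 = 0.736.

K_p = 0.736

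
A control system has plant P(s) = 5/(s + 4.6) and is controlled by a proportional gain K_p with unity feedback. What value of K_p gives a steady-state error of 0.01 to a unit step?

K_p = 91.1

The loop is type 0, so e_ss(step) = 1/(1 + K_pos) with K_pos = K_p·P(0).
P(0) = 1.087. Require 1/(1 + K_p·1.087) = 0.01, so 1 + 1.087·K_p = 100.
K_p = (100 − 1)/1.087 = 91.1.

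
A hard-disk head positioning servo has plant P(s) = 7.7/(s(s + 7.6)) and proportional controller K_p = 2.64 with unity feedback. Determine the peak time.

T_p = 1.29 s

Closed-loop characteristic equation: s² + 7.6s + 20.33 = 0, so ω_n = 4.509 rad/s and ζ = 7.6/(2·4.509) = 0.8428.
Damped frequency ω_d = ω_n√(1−ζ²) = 2.427 rad/s, so peak time T_p = π/ω_d = 1.29 s.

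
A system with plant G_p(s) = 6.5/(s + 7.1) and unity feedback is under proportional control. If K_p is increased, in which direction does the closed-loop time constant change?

Closed-loop pole is at s = −(7.1+K_p·6.5); larger K_p moves it further left, so τ = 1/(7.1+K_p·6.5) decreases.

decrease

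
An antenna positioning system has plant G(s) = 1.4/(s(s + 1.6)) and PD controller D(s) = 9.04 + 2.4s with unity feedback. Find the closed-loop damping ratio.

Forward path: (9.04 + 2.4s)·1.4/(s(s+1.6)). The closed-loop characteristic equation is s² + (1.6 + 1.4·2.4)s + 1.4·9.04 = 0.
That is s² + 4.96s + 12.66 = 0, so ω_n = 3.558 rad/s and ζ = 4.96/(2·3.558) = 0.6971.

ζ = 0.697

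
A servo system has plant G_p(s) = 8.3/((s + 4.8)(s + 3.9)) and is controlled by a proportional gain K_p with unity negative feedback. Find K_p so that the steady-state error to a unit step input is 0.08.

K_p = 25.9

The loop is type 0, so e_ss(step) = 1/(1 + K_pos) with K_pos = K_p·G_p(0).
G_p(0) = 0.4434. Require 1/(1 + K_p·0.4434) = 0.08, so 1 + 0.4434·K_p = 12.5.
K_p = (12.5 − 1)/0.4434 = 25.9.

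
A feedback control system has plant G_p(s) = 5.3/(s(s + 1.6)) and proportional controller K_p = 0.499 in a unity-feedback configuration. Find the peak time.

From 1 + K_pG_p(s) = 0: s² + 1.6s + 2.645 = 0 ⇒ ω_n = 1.626, ζ = 0.4919.
Damped frequency ω_d = ω_n√(1−ζ²) = 1.416 rad/s, so peak time T_p = π/ω_d = 2.22 s.

T_p = 2.22 s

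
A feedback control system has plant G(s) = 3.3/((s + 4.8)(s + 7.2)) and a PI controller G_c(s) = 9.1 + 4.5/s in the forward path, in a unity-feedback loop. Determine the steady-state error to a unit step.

The open loop G_c(s)G(s) has a pole at the origin (type 1), so the static position error constant is infinite and e_ss = 1/(1+∞) = 0.

0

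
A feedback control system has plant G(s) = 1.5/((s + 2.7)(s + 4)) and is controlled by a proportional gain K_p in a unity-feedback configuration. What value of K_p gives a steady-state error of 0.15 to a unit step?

K_p = 40.8

Steady-state error for a unit step on this type-0 loop is 1/(1 + K_p·G(0)).
G(0) = 0.1389. Require 1/(1 + K_p·0.1389) = 0.15, so 1 + 0.1389·K_p = 6.667.
K_p = (6.667 − 1)/0.1389 = 40.8.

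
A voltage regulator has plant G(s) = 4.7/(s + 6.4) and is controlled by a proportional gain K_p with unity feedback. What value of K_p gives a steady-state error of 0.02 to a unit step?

K_p = 66.7

For a type-0 loop with proportional control, e_ss = 1/(1 + K_p·G(0)).
G(0) = 0.7344. Require 1/(1 + K_p·0.7344) = 0.02, so 1 + 0.7344·K_p = 50.
K_p = (50 − 1)/0.7344 = 66.7.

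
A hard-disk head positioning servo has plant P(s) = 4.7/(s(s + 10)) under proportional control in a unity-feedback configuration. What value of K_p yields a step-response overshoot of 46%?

From %OS = 100·exp(−πζ/√(1−ζ²)) = 46%, ζ = −ln(0.46)/√(π²+ln²(0.46)) = 0.24.
Characteristic equation s² + 10s + 4.7K_p = 0 gives ζ = 10/(2√(4.7K_p)).
Setting ζ = 0.24: √(4.7K_p) = 10/(2·0.24) = 20.84, so K_p = 434.2/4.7 = 92.4.

K_p = 92.4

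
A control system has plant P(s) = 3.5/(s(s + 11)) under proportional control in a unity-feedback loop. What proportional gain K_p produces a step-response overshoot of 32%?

K_p = 74.3

From %OS = 100·exp(−πζ/√(1−ζ²)) = 32%, ζ = −ln(0.32)/√(π²+ln²(0.32)) = 0.341.
Characteristic equation s² + 11s + 3.5K_p = 0 gives ζ = 11/(2√(3.5K_p)).
Setting ζ = 0.341: √(3.5K_p) = 11/(2·0.341) = 16.13, so K_p = 260.2/3.5 = 74.3.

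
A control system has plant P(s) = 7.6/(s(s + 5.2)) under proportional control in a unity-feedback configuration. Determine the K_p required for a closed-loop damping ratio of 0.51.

K_p = 3.42

Closed-loop characteristic equation: s² + 5.2s + K_p·7.6 = 0.
So ω_n = √(7.6K_p) and 2ζω_n = 5.2, giving ζ = 5.2/(2√(7.6K_p)).
Setting ζ = 0.51: √(7.6K_p) = 5.2/(2·0.51) = 5.098, so K_p = 25.99/7.6 = 3.42.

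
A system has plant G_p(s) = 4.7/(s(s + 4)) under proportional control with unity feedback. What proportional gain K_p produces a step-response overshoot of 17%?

K_p = 3.53

From %OS = 100·exp(−πζ/√(1−ζ²)) = 17%, ζ = −ln(0.17)/√(π²+ln²(0.17)) = 0.4913.
Characteristic equation s² + 4s + 4.7K_p = 0 gives ζ = 4/(2√(4.7K_p)).
Setting ζ = 0.4913: √(4.7K_p) = 4/(2·0.4913) = 4.071, so K_p = 16.57/4.7 = 3.53.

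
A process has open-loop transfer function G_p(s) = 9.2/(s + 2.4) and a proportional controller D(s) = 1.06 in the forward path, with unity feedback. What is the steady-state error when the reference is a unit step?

0.197

The loop is type 0. Static position error constant K_pos = D(0)·G_p(0) = 1.06·3.833 = 4.063.
Steady-state error to a unit step: e_ss = 1/(1+K_pos) = 1/5.063 = 0.197.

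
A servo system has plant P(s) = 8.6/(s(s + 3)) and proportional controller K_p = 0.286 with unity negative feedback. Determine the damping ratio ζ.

With unity feedback the closed-loop characteristic equation is s² + 3s + 0.286·8.6 = s² + 3s + 2.46 = 0.
Matching s² + 2ζω_n s + ω_n²: ω_n = √2.46 = 1.568 rad/s and 2ζω_n = 3, so ζ = 3/(2·1.568) = 0.956.

ζ = 0.956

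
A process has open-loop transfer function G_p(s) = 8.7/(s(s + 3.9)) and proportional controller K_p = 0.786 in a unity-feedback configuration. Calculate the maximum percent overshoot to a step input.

2.97%

The closed-loop denominator s² + 3.9s + 6.838 gives ω_n = √6.838 = 2.615 and ζ = 3.9/(2ω_n) = 0.7457.
%OS = 100·exp(−πζ/√(1−ζ²)) = 100·exp(−π·0.7457/√0.4439) = 2.97%.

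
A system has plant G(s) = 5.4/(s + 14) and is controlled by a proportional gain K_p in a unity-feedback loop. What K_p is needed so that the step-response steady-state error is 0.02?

K_p = 127

Steady-state error for a unit step on this type-0 loop is 1/(1 + K_p·G(0)).
G(0) = 0.3857. Require 1/(1 + K_p·0.3857) = 0.02, so 1 + 0.3857·K_p = 50.
K_p = (50 − 1)/0.3857 = 127.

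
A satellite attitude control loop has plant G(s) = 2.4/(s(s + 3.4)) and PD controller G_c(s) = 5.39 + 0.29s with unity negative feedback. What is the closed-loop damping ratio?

Forward path: (5.39 + 0.29s)·2.4/(s(s+3.4)). The closed-loop characteristic equation is s² + (3.4 + 2.4·0.29)s + 2.4·5.39 = 0.
That is s² + 4.096s + 12.94 = 0, so ω_n = 3.597 rad/s and ζ = 4.096/(2·3.597) = 0.5694.

ζ = 0.569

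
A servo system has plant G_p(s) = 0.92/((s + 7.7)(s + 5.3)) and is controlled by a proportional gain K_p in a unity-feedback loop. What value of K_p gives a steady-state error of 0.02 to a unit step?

Steady-state error for a unit step on this type-0 loop is 1/(1 + K_p·G_p(0)).
G_p(0) = 0.02254. Require 1/(1 + K_p·0.02254) = 0.02, so 1 + 0.02254·K_p = 50.
K_p = (50 − 1)/0.02254 = 2170.

K_p = 2170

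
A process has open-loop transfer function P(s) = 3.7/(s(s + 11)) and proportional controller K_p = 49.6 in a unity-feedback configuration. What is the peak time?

T_p = 0.254 s

From 1 + K_pP(s) = 0: s² + 11s + 183.5 = 0 ⇒ ω_n = 13.55, ζ = 0.406.
Damped frequency ω_d = ω_n√(1−ζ²) = 12.38 rad/s, so peak time T_p = π/ω_d = 0.254 s.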